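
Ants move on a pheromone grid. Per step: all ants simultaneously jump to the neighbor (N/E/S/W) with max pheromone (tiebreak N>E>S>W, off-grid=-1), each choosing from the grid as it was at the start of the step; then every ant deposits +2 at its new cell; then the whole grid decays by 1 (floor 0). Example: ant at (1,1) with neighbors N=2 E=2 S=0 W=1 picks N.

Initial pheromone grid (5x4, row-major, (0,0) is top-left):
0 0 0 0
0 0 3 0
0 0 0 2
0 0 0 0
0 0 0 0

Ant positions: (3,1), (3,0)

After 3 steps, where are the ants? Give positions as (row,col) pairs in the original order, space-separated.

Step 1: ant0:(3,1)->N->(2,1) | ant1:(3,0)->N->(2,0)
  grid max=2 at (1,2)
Step 2: ant0:(2,1)->W->(2,0) | ant1:(2,0)->E->(2,1)
  grid max=2 at (2,0)
Step 3: ant0:(2,0)->E->(2,1) | ant1:(2,1)->W->(2,0)
  grid max=3 at (2,0)

(2,1) (2,0)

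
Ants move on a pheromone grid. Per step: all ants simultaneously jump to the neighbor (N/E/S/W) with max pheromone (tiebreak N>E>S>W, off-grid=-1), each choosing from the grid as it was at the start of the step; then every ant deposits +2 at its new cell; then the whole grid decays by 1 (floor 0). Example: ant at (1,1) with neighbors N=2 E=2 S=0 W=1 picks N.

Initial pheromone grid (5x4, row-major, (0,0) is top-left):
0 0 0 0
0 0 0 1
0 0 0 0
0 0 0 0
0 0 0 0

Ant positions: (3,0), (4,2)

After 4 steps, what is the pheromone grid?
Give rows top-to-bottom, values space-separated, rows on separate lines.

After step 1: ants at (2,0),(3,2)
  0 0 0 0
  0 0 0 0
  1 0 0 0
  0 0 1 0
  0 0 0 0
After step 2: ants at (1,0),(2,2)
  0 0 0 0
  1 0 0 0
  0 0 1 0
  0 0 0 0
  0 0 0 0
After step 3: ants at (0,0),(1,2)
  1 0 0 0
  0 0 1 0
  0 0 0 0
  0 0 0 0
  0 0 0 0
After step 4: ants at (0,1),(0,2)
  0 1 1 0
  0 0 0 0
  0 0 0 0
  0 0 0 0
  0 0 0 0

0 1 1 0
0 0 0 0
0 0 0 0
0 0 0 0
0 0 0 0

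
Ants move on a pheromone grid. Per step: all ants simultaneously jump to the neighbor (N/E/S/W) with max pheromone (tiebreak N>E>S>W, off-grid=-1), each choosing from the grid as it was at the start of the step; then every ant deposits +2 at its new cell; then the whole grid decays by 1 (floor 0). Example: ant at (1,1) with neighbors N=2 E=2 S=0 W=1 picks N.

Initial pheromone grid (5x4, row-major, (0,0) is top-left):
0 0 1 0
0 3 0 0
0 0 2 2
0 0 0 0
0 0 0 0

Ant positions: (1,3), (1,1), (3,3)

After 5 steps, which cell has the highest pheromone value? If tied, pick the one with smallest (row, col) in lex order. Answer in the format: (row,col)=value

Answer: (2,3)=9

Derivation:
Step 1: ant0:(1,3)->S->(2,3) | ant1:(1,1)->N->(0,1) | ant2:(3,3)->N->(2,3)
  grid max=5 at (2,3)
Step 2: ant0:(2,3)->W->(2,2) | ant1:(0,1)->S->(1,1) | ant2:(2,3)->W->(2,2)
  grid max=4 at (2,2)
Step 3: ant0:(2,2)->E->(2,3) | ant1:(1,1)->N->(0,1) | ant2:(2,2)->E->(2,3)
  grid max=7 at (2,3)
Step 4: ant0:(2,3)->W->(2,2) | ant1:(0,1)->S->(1,1) | ant2:(2,3)->W->(2,2)
  grid max=6 at (2,2)
Step 5: ant0:(2,2)->E->(2,3) | ant1:(1,1)->N->(0,1) | ant2:(2,2)->E->(2,3)
  grid max=9 at (2,3)
Final grid:
  0 1 0 0
  0 2 0 0
  0 0 5 9
  0 0 0 0
  0 0 0 0
Max pheromone 9 at (2,3)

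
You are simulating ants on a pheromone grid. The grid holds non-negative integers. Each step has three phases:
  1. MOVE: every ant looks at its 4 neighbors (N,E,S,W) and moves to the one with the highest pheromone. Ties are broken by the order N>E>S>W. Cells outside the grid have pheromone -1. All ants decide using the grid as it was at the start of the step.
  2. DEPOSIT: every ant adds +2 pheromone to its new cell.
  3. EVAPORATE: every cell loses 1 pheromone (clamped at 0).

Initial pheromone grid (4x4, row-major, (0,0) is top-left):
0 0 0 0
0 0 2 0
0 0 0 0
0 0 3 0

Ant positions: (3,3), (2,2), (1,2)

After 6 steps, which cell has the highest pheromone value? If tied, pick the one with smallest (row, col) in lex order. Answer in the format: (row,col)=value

Answer: (3,2)=13

Derivation:
Step 1: ant0:(3,3)->W->(3,2) | ant1:(2,2)->S->(3,2) | ant2:(1,2)->N->(0,2)
  grid max=6 at (3,2)
Step 2: ant0:(3,2)->N->(2,2) | ant1:(3,2)->N->(2,2) | ant2:(0,2)->S->(1,2)
  grid max=5 at (3,2)
Step 3: ant0:(2,2)->S->(3,2) | ant1:(2,2)->S->(3,2) | ant2:(1,2)->S->(2,2)
  grid max=8 at (3,2)
Step 4: ant0:(3,2)->N->(2,2) | ant1:(3,2)->N->(2,2) | ant2:(2,2)->S->(3,2)
  grid max=9 at (3,2)
Step 5: ant0:(2,2)->S->(3,2) | ant1:(2,2)->S->(3,2) | ant2:(3,2)->N->(2,2)
  grid max=12 at (3,2)
Step 6: ant0:(3,2)->N->(2,2) | ant1:(3,2)->N->(2,2) | ant2:(2,2)->S->(3,2)
  grid max=13 at (3,2)
Final grid:
  0 0 0 0
  0 0 0 0
  0 0 11 0
  0 0 13 0
Max pheromone 13 at (3,2)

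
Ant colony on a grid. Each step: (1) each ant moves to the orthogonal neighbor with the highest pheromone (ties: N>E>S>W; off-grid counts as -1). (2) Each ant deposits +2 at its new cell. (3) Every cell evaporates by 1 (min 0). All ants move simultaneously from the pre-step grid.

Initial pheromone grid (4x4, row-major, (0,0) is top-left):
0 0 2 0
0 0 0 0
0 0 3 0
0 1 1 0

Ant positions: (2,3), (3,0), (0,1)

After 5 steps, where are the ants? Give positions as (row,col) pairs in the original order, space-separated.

Step 1: ant0:(2,3)->W->(2,2) | ant1:(3,0)->E->(3,1) | ant2:(0,1)->E->(0,2)
  grid max=4 at (2,2)
Step 2: ant0:(2,2)->N->(1,2) | ant1:(3,1)->N->(2,1) | ant2:(0,2)->E->(0,3)
  grid max=3 at (2,2)
Step 3: ant0:(1,2)->S->(2,2) | ant1:(2,1)->E->(2,2) | ant2:(0,3)->W->(0,2)
  grid max=6 at (2,2)
Step 4: ant0:(2,2)->N->(1,2) | ant1:(2,2)->N->(1,2) | ant2:(0,2)->E->(0,3)
  grid max=5 at (2,2)
Step 5: ant0:(1,2)->S->(2,2) | ant1:(1,2)->S->(2,2) | ant2:(0,3)->W->(0,2)
  grid max=8 at (2,2)

(2,2) (2,2) (0,2)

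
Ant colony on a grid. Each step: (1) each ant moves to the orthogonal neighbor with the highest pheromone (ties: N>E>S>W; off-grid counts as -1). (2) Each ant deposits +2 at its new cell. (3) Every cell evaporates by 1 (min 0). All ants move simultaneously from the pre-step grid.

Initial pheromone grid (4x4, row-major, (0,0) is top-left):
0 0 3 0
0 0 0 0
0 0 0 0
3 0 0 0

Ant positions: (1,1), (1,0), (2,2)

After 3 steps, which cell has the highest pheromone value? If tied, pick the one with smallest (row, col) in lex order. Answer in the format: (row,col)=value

Step 1: ant0:(1,1)->N->(0,1) | ant1:(1,0)->N->(0,0) | ant2:(2,2)->N->(1,2)
  grid max=2 at (0,2)
Step 2: ant0:(0,1)->E->(0,2) | ant1:(0,0)->E->(0,1) | ant2:(1,2)->N->(0,2)
  grid max=5 at (0,2)
Step 3: ant0:(0,2)->W->(0,1) | ant1:(0,1)->E->(0,2) | ant2:(0,2)->W->(0,1)
  grid max=6 at (0,2)
Final grid:
  0 5 6 0
  0 0 0 0
  0 0 0 0
  0 0 0 0
Max pheromone 6 at (0,2)

Answer: (0,2)=6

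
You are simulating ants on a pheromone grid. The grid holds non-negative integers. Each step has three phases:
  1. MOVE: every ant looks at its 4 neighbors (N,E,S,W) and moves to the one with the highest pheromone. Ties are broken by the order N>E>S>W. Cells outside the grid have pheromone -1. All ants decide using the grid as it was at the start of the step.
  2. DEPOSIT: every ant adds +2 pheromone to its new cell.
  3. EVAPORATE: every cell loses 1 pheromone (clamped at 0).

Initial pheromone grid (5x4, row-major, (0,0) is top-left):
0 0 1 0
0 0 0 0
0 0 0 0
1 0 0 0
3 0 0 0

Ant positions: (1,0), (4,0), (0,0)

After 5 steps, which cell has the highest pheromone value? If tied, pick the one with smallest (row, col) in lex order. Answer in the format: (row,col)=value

Answer: (0,0)=5

Derivation:
Step 1: ant0:(1,0)->N->(0,0) | ant1:(4,0)->N->(3,0) | ant2:(0,0)->E->(0,1)
  grid max=2 at (3,0)
Step 2: ant0:(0,0)->E->(0,1) | ant1:(3,0)->S->(4,0) | ant2:(0,1)->W->(0,0)
  grid max=3 at (4,0)
Step 3: ant0:(0,1)->W->(0,0) | ant1:(4,0)->N->(3,0) | ant2:(0,0)->E->(0,1)
  grid max=3 at (0,0)
Step 4: ant0:(0,0)->E->(0,1) | ant1:(3,0)->S->(4,0) | ant2:(0,1)->W->(0,0)
  grid max=4 at (0,0)
Step 5: ant0:(0,1)->W->(0,0) | ant1:(4,0)->N->(3,0) | ant2:(0,0)->E->(0,1)
  grid max=5 at (0,0)
Final grid:
  5 5 0 0
  0 0 0 0
  0 0 0 0
  2 0 0 0
  2 0 0 0
Max pheromone 5 at (0,0)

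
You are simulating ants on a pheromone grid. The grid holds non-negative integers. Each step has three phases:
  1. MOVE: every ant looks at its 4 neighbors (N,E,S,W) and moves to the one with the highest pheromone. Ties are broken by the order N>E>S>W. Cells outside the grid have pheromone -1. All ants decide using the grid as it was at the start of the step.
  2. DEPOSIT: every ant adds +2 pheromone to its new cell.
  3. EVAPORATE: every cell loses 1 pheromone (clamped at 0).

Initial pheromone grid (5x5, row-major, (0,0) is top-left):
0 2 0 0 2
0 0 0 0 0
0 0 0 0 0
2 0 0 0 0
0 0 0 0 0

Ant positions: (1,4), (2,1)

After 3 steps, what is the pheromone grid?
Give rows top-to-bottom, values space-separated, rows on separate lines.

After step 1: ants at (0,4),(1,1)
  0 1 0 0 3
  0 1 0 0 0
  0 0 0 0 0
  1 0 0 0 0
  0 0 0 0 0
After step 2: ants at (1,4),(0,1)
  0 2 0 0 2
  0 0 0 0 1
  0 0 0 0 0
  0 0 0 0 0
  0 0 0 0 0
After step 3: ants at (0,4),(0,2)
  0 1 1 0 3
  0 0 0 0 0
  0 0 0 0 0
  0 0 0 0 0
  0 0 0 0 0

0 1 1 0 3
0 0 0 0 0
0 0 0 0 0
0 0 0 0 0
0 0 0 0 0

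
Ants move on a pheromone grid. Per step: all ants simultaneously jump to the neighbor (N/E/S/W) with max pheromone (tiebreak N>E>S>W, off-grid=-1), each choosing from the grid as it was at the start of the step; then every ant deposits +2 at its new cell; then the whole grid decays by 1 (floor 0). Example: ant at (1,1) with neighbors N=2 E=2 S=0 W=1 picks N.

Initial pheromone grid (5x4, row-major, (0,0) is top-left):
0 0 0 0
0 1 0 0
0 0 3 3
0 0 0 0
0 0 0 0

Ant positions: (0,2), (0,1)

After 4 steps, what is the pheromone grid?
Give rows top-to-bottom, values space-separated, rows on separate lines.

After step 1: ants at (0,3),(1,1)
  0 0 0 1
  0 2 0 0
  0 0 2 2
  0 0 0 0
  0 0 0 0
After step 2: ants at (1,3),(0,1)
  0 1 0 0
  0 1 0 1
  0 0 1 1
  0 0 0 0
  0 0 0 0
After step 3: ants at (2,3),(1,1)
  0 0 0 0
  0 2 0 0
  0 0 0 2
  0 0 0 0
  0 0 0 0
After step 4: ants at (1,3),(0,1)
  0 1 0 0
  0 1 0 1
  0 0 0 1
  0 0 0 0
  0 0 0 0

0 1 0 0
0 1 0 1
0 0 0 1
0 0 0 0
0 0 0 0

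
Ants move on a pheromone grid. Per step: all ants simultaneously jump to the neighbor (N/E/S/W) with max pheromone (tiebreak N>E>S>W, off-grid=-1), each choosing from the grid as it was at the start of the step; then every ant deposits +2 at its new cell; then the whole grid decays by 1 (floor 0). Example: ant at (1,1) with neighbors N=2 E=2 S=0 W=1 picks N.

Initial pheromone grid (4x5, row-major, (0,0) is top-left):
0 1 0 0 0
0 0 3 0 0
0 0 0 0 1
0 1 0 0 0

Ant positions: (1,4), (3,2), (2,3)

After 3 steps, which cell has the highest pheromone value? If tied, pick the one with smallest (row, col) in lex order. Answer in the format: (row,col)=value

Answer: (2,4)=6

Derivation:
Step 1: ant0:(1,4)->S->(2,4) | ant1:(3,2)->W->(3,1) | ant2:(2,3)->E->(2,4)
  grid max=4 at (2,4)
Step 2: ant0:(2,4)->N->(1,4) | ant1:(3,1)->N->(2,1) | ant2:(2,4)->N->(1,4)
  grid max=3 at (1,4)
Step 3: ant0:(1,4)->S->(2,4) | ant1:(2,1)->S->(3,1) | ant2:(1,4)->S->(2,4)
  grid max=6 at (2,4)
Final grid:
  0 0 0 0 0
  0 0 0 0 2
  0 0 0 0 6
  0 2 0 0 0
Max pheromone 6 at (2,4)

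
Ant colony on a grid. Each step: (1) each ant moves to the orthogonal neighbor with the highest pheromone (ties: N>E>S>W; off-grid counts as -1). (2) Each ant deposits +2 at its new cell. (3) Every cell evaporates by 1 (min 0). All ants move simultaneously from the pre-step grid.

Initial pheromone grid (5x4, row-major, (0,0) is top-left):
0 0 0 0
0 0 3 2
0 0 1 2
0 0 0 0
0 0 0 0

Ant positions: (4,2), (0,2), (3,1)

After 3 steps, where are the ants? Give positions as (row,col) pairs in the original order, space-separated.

Step 1: ant0:(4,2)->N->(3,2) | ant1:(0,2)->S->(1,2) | ant2:(3,1)->N->(2,1)
  grid max=4 at (1,2)
Step 2: ant0:(3,2)->N->(2,2) | ant1:(1,2)->E->(1,3) | ant2:(2,1)->N->(1,1)
  grid max=3 at (1,2)
Step 3: ant0:(2,2)->N->(1,2) | ant1:(1,3)->W->(1,2) | ant2:(1,1)->E->(1,2)
  grid max=8 at (1,2)

(1,2) (1,2) (1,2)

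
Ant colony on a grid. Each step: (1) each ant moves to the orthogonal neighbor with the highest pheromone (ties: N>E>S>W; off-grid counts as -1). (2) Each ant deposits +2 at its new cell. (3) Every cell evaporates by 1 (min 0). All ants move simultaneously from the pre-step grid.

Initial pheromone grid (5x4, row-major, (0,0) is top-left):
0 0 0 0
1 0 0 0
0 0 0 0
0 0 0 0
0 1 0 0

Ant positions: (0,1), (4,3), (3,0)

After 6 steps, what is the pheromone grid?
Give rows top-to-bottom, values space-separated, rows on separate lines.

After step 1: ants at (0,2),(3,3),(2,0)
  0 0 1 0
  0 0 0 0
  1 0 0 0
  0 0 0 1
  0 0 0 0
After step 2: ants at (0,3),(2,3),(1,0)
  0 0 0 1
  1 0 0 0
  0 0 0 1
  0 0 0 0
  0 0 0 0
After step 3: ants at (1,3),(1,3),(0,0)
  1 0 0 0
  0 0 0 3
  0 0 0 0
  0 0 0 0
  0 0 0 0
After step 4: ants at (0,3),(0,3),(0,1)
  0 1 0 3
  0 0 0 2
  0 0 0 0
  0 0 0 0
  0 0 0 0
After step 5: ants at (1,3),(1,3),(0,2)
  0 0 1 2
  0 0 0 5
  0 0 0 0
  0 0 0 0
  0 0 0 0
After step 6: ants at (0,3),(0,3),(0,3)
  0 0 0 7
  0 0 0 4
  0 0 0 0
  0 0 0 0
  0 0 0 0

0 0 0 7
0 0 0 4
0 0 0 0
0 0 0 0
0 0 0 0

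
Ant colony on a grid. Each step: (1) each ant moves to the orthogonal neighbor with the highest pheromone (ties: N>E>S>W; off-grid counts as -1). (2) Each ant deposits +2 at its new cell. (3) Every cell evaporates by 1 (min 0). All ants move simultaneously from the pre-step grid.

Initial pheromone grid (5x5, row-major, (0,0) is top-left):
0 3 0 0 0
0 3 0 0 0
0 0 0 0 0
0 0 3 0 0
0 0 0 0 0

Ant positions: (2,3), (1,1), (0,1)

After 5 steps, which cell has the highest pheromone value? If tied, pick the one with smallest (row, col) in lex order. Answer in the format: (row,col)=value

Answer: (0,1)=8

Derivation:
Step 1: ant0:(2,3)->N->(1,3) | ant1:(1,1)->N->(0,1) | ant2:(0,1)->S->(1,1)
  grid max=4 at (0,1)
Step 2: ant0:(1,3)->N->(0,3) | ant1:(0,1)->S->(1,1) | ant2:(1,1)->N->(0,1)
  grid max=5 at (0,1)
Step 3: ant0:(0,3)->E->(0,4) | ant1:(1,1)->N->(0,1) | ant2:(0,1)->S->(1,1)
  grid max=6 at (0,1)
Step 4: ant0:(0,4)->S->(1,4) | ant1:(0,1)->S->(1,1) | ant2:(1,1)->N->(0,1)
  grid max=7 at (0,1)
Step 5: ant0:(1,4)->N->(0,4) | ant1:(1,1)->N->(0,1) | ant2:(0,1)->S->(1,1)
  grid max=8 at (0,1)
Final grid:
  0 8 0 0 1
  0 8 0 0 0
  0 0 0 0 0
  0 0 0 0 0
  0 0 0 0 0
Max pheromone 8 at (0,1)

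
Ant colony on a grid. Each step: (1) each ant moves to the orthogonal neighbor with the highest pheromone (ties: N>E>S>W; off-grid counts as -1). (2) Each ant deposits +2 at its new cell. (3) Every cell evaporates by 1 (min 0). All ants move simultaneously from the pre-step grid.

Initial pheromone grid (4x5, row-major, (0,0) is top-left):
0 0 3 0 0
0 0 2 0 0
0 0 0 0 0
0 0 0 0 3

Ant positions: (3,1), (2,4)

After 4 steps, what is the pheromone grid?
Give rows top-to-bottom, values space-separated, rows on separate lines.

After step 1: ants at (2,1),(3,4)
  0 0 2 0 0
  0 0 1 0 0
  0 1 0 0 0
  0 0 0 0 4
After step 2: ants at (1,1),(2,4)
  0 0 1 0 0
  0 1 0 0 0
  0 0 0 0 1
  0 0 0 0 3
After step 3: ants at (0,1),(3,4)
  0 1 0 0 0
  0 0 0 0 0
  0 0 0 0 0
  0 0 0 0 4
After step 4: ants at (0,2),(2,4)
  0 0 1 0 0
  0 0 0 0 0
  0 0 0 0 1
  0 0 0 0 3

0 0 1 0 0
0 0 0 0 0
0 0 0 0 1
0 0 0 0 3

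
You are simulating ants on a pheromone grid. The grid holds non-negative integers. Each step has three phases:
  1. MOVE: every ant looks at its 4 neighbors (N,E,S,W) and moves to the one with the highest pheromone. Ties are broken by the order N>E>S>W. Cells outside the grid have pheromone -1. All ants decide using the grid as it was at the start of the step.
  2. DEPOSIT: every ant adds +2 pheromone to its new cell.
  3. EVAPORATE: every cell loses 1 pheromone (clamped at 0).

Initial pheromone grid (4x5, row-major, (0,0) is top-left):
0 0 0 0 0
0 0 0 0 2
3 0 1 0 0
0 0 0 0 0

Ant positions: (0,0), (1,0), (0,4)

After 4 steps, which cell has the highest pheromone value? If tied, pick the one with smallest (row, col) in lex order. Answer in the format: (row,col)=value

Answer: (0,4)=3

Derivation:
Step 1: ant0:(0,0)->E->(0,1) | ant1:(1,0)->S->(2,0) | ant2:(0,4)->S->(1,4)
  grid max=4 at (2,0)
Step 2: ant0:(0,1)->E->(0,2) | ant1:(2,0)->N->(1,0) | ant2:(1,4)->N->(0,4)
  grid max=3 at (2,0)
Step 3: ant0:(0,2)->E->(0,3) | ant1:(1,0)->S->(2,0) | ant2:(0,4)->S->(1,4)
  grid max=4 at (2,0)
Step 4: ant0:(0,3)->E->(0,4) | ant1:(2,0)->N->(1,0) | ant2:(1,4)->N->(0,4)
  grid max=3 at (0,4)
Final grid:
  0 0 0 0 3
  1 0 0 0 2
  3 0 0 0 0
  0 0 0 0 0
Max pheromone 3 at (0,4)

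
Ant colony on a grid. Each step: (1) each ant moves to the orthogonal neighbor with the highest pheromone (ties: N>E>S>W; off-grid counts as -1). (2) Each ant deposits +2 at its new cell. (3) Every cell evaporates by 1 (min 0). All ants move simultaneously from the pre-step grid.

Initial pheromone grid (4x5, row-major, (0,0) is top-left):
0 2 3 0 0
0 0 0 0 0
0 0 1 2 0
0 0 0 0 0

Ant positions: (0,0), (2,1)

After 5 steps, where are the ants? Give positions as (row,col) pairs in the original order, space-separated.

Step 1: ant0:(0,0)->E->(0,1) | ant1:(2,1)->E->(2,2)
  grid max=3 at (0,1)
Step 2: ant0:(0,1)->E->(0,2) | ant1:(2,2)->E->(2,3)
  grid max=3 at (0,2)
Step 3: ant0:(0,2)->W->(0,1) | ant1:(2,3)->W->(2,2)
  grid max=3 at (0,1)
Step 4: ant0:(0,1)->E->(0,2) | ant1:(2,2)->E->(2,3)
  grid max=3 at (0,2)
Step 5: ant0:(0,2)->W->(0,1) | ant1:(2,3)->W->(2,2)
  grid max=3 at (0,1)

(0,1) (2,2)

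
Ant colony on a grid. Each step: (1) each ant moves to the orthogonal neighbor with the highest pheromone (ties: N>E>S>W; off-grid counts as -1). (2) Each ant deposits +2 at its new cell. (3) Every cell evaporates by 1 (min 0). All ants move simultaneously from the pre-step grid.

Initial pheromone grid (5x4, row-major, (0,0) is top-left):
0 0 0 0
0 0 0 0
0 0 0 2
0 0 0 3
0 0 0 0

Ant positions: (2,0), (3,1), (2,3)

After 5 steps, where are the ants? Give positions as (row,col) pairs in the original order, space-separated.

Step 1: ant0:(2,0)->N->(1,0) | ant1:(3,1)->N->(2,1) | ant2:(2,3)->S->(3,3)
  grid max=4 at (3,3)
Step 2: ant0:(1,0)->N->(0,0) | ant1:(2,1)->N->(1,1) | ant2:(3,3)->N->(2,3)
  grid max=3 at (3,3)
Step 3: ant0:(0,0)->E->(0,1) | ant1:(1,1)->N->(0,1) | ant2:(2,3)->S->(3,3)
  grid max=4 at (3,3)
Step 4: ant0:(0,1)->E->(0,2) | ant1:(0,1)->E->(0,2) | ant2:(3,3)->N->(2,3)
  grid max=3 at (0,2)
Step 5: ant0:(0,2)->W->(0,1) | ant1:(0,2)->W->(0,1) | ant2:(2,3)->S->(3,3)
  grid max=5 at (0,1)

(0,1) (0,1) (3,3)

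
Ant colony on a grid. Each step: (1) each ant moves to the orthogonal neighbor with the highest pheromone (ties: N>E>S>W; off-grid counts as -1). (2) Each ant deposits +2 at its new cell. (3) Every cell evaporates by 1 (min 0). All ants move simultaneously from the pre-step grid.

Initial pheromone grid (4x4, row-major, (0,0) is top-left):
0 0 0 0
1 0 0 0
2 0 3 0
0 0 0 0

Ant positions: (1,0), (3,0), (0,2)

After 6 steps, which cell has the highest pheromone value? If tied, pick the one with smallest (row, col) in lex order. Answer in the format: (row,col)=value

Step 1: ant0:(1,0)->S->(2,0) | ant1:(3,0)->N->(2,0) | ant2:(0,2)->E->(0,3)
  grid max=5 at (2,0)
Step 2: ant0:(2,0)->N->(1,0) | ant1:(2,0)->N->(1,0) | ant2:(0,3)->S->(1,3)
  grid max=4 at (2,0)
Step 3: ant0:(1,0)->S->(2,0) | ant1:(1,0)->S->(2,0) | ant2:(1,3)->N->(0,3)
  grid max=7 at (2,0)
Step 4: ant0:(2,0)->N->(1,0) | ant1:(2,0)->N->(1,0) | ant2:(0,3)->S->(1,3)
  grid max=6 at (2,0)
Step 5: ant0:(1,0)->S->(2,0) | ant1:(1,0)->S->(2,0) | ant2:(1,3)->N->(0,3)
  grid max=9 at (2,0)
Step 6: ant0:(2,0)->N->(1,0) | ant1:(2,0)->N->(1,0) | ant2:(0,3)->S->(1,3)
  grid max=8 at (2,0)
Final grid:
  0 0 0 0
  7 0 0 1
  8 0 0 0
  0 0 0 0
Max pheromone 8 at (2,0)

Answer: (2,0)=8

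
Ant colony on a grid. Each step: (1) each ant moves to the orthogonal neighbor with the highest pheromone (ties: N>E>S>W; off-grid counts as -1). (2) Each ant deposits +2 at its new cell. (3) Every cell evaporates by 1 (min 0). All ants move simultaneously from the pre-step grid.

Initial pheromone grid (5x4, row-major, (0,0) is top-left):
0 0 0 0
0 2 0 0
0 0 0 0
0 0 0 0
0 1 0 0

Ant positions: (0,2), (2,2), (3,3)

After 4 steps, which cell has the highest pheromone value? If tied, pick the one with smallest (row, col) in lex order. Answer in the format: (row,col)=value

Answer: (1,3)=5

Derivation:
Step 1: ant0:(0,2)->E->(0,3) | ant1:(2,2)->N->(1,2) | ant2:(3,3)->N->(2,3)
  grid max=1 at (0,3)
Step 2: ant0:(0,3)->S->(1,3) | ant1:(1,2)->W->(1,1) | ant2:(2,3)->N->(1,3)
  grid max=3 at (1,3)
Step 3: ant0:(1,3)->N->(0,3) | ant1:(1,1)->N->(0,1) | ant2:(1,3)->N->(0,3)
  grid max=3 at (0,3)
Step 4: ant0:(0,3)->S->(1,3) | ant1:(0,1)->S->(1,1) | ant2:(0,3)->S->(1,3)
  grid max=5 at (1,3)
Final grid:
  0 0 0 2
  0 2 0 5
  0 0 0 0
  0 0 0 0
  0 0 0 0
Max pheromone 5 at (1,3)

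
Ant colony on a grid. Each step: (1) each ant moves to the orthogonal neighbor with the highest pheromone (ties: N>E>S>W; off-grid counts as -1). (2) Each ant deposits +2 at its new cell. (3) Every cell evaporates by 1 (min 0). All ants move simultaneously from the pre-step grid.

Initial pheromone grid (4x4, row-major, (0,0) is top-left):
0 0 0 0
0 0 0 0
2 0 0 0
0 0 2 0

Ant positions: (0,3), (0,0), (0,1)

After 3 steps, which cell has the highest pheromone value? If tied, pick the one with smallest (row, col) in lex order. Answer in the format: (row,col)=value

Answer: (0,2)=5

Derivation:
Step 1: ant0:(0,3)->S->(1,3) | ant1:(0,0)->E->(0,1) | ant2:(0,1)->E->(0,2)
  grid max=1 at (0,1)
Step 2: ant0:(1,3)->N->(0,3) | ant1:(0,1)->E->(0,2) | ant2:(0,2)->W->(0,1)
  grid max=2 at (0,1)
Step 3: ant0:(0,3)->W->(0,2) | ant1:(0,2)->W->(0,1) | ant2:(0,1)->E->(0,2)
  grid max=5 at (0,2)
Final grid:
  0 3 5 0
  0 0 0 0
  0 0 0 0
  0 0 0 0
Max pheromone 5 at (0,2)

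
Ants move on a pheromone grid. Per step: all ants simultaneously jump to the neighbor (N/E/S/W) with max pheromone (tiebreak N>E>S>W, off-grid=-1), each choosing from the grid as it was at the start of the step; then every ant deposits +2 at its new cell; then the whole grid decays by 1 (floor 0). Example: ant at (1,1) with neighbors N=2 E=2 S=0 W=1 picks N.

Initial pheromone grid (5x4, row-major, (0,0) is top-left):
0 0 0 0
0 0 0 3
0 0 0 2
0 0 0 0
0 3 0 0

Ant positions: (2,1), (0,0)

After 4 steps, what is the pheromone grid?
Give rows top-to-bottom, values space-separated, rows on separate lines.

After step 1: ants at (1,1),(0,1)
  0 1 0 0
  0 1 0 2
  0 0 0 1
  0 0 0 0
  0 2 0 0
After step 2: ants at (0,1),(1,1)
  0 2 0 0
  0 2 0 1
  0 0 0 0
  0 0 0 0
  0 1 0 0
After step 3: ants at (1,1),(0,1)
  0 3 0 0
  0 3 0 0
  0 0 0 0
  0 0 0 0
  0 0 0 0
After step 4: ants at (0,1),(1,1)
  0 4 0 0
  0 4 0 0
  0 0 0 0
  0 0 0 0
  0 0 0 0

0 4 0 0
0 4 0 0
0 0 0 0
0 0 0 0
0 0 0 0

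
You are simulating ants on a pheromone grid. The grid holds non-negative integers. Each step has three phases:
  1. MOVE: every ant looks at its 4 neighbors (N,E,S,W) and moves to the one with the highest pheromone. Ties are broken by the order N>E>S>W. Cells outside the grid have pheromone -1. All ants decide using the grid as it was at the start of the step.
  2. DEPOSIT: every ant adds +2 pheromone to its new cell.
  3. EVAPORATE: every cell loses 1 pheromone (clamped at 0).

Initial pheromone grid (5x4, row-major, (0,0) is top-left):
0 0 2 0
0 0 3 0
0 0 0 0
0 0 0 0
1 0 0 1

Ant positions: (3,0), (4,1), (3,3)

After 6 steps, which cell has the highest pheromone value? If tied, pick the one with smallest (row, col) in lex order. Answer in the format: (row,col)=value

Answer: (3,0)=7

Derivation:
Step 1: ant0:(3,0)->S->(4,0) | ant1:(4,1)->W->(4,0) | ant2:(3,3)->S->(4,3)
  grid max=4 at (4,0)
Step 2: ant0:(4,0)->N->(3,0) | ant1:(4,0)->N->(3,0) | ant2:(4,3)->N->(3,3)
  grid max=3 at (3,0)
Step 3: ant0:(3,0)->S->(4,0) | ant1:(3,0)->S->(4,0) | ant2:(3,3)->S->(4,3)
  grid max=6 at (4,0)
Step 4: ant0:(4,0)->N->(3,0) | ant1:(4,0)->N->(3,0) | ant2:(4,3)->N->(3,3)
  grid max=5 at (3,0)
Step 5: ant0:(3,0)->S->(4,0) | ant1:(3,0)->S->(4,0) | ant2:(3,3)->S->(4,3)
  grid max=8 at (4,0)
Step 6: ant0:(4,0)->N->(3,0) | ant1:(4,0)->N->(3,0) | ant2:(4,3)->N->(3,3)
  grid max=7 at (3,0)
Final grid:
  0 0 0 0
  0 0 0 0
  0 0 0 0
  7 0 0 1
  7 0 0 1
Max pheromone 7 at (3,0)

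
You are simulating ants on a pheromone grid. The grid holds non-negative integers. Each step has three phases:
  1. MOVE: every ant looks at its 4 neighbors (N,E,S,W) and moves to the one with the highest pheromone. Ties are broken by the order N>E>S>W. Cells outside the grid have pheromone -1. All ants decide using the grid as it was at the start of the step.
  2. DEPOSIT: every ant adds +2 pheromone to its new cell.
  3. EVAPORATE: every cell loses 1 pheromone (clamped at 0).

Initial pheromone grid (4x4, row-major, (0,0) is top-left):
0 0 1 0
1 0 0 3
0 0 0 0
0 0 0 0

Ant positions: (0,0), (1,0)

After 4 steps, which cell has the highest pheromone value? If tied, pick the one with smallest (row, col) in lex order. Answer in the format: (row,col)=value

Answer: (1,0)=5

Derivation:
Step 1: ant0:(0,0)->S->(1,0) | ant1:(1,0)->N->(0,0)
  grid max=2 at (1,0)
Step 2: ant0:(1,0)->N->(0,0) | ant1:(0,0)->S->(1,0)
  grid max=3 at (1,0)
Step 3: ant0:(0,0)->S->(1,0) | ant1:(1,0)->N->(0,0)
  grid max=4 at (1,0)
Step 4: ant0:(1,0)->N->(0,0) | ant1:(0,0)->S->(1,0)
  grid max=5 at (1,0)
Final grid:
  4 0 0 0
  5 0 0 0
  0 0 0 0
  0 0 0 0
Max pheromone 5 at (1,0)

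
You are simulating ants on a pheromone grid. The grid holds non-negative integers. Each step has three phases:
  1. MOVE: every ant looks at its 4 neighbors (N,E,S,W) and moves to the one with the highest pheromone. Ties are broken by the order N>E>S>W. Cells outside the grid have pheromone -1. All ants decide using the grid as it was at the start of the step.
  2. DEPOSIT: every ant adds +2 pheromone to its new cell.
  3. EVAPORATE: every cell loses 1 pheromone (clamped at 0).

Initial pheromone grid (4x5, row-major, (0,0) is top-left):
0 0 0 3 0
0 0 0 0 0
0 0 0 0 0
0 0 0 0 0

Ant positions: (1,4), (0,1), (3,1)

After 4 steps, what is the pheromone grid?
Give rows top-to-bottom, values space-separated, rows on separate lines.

After step 1: ants at (0,4),(0,2),(2,1)
  0 0 1 2 1
  0 0 0 0 0
  0 1 0 0 0
  0 0 0 0 0
After step 2: ants at (0,3),(0,3),(1,1)
  0 0 0 5 0
  0 1 0 0 0
  0 0 0 0 0
  0 0 0 0 0
After step 3: ants at (0,4),(0,4),(0,1)
  0 1 0 4 3
  0 0 0 0 0
  0 0 0 0 0
  0 0 0 0 0
After step 4: ants at (0,3),(0,3),(0,2)
  0 0 1 7 2
  0 0 0 0 0
  0 0 0 0 0
  0 0 0 0 0

0 0 1 7 2
0 0 0 0 0
0 0 0 0 0
0 0 0 0 0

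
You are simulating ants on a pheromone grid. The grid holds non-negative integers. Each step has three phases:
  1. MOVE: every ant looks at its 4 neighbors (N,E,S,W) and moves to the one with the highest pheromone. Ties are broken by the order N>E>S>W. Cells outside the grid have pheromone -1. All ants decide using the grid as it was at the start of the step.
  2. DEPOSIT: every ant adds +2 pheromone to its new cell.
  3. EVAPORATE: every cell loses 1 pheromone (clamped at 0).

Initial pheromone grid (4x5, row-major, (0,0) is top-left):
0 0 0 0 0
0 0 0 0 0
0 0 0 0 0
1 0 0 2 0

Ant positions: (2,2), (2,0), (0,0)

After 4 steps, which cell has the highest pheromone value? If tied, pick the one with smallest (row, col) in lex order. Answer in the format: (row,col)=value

Answer: (0,2)=5

Derivation:
Step 1: ant0:(2,2)->N->(1,2) | ant1:(2,0)->S->(3,0) | ant2:(0,0)->E->(0,1)
  grid max=2 at (3,0)
Step 2: ant0:(1,2)->N->(0,2) | ant1:(3,0)->N->(2,0) | ant2:(0,1)->E->(0,2)
  grid max=3 at (0,2)
Step 3: ant0:(0,2)->E->(0,3) | ant1:(2,0)->S->(3,0) | ant2:(0,2)->E->(0,3)
  grid max=3 at (0,3)
Step 4: ant0:(0,3)->W->(0,2) | ant1:(3,0)->N->(2,0) | ant2:(0,3)->W->(0,2)
  grid max=5 at (0,2)
Final grid:
  0 0 5 2 0
  0 0 0 0 0
  1 0 0 0 0
  1 0 0 0 0
Max pheromone 5 at (0,2)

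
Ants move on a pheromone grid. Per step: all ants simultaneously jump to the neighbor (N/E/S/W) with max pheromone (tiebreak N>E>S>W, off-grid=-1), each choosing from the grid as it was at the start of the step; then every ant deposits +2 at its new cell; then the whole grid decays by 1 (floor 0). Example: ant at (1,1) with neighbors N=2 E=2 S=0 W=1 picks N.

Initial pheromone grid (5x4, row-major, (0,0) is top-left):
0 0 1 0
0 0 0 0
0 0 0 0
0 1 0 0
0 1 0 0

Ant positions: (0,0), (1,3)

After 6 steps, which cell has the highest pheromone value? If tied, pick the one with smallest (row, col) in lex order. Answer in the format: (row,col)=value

Step 1: ant0:(0,0)->E->(0,1) | ant1:(1,3)->N->(0,3)
  grid max=1 at (0,1)
Step 2: ant0:(0,1)->E->(0,2) | ant1:(0,3)->S->(1,3)
  grid max=1 at (0,2)
Step 3: ant0:(0,2)->E->(0,3) | ant1:(1,3)->N->(0,3)
  grid max=3 at (0,3)
Step 4: ant0:(0,3)->S->(1,3) | ant1:(0,3)->S->(1,3)
  grid max=3 at (1,3)
Step 5: ant0:(1,3)->N->(0,3) | ant1:(1,3)->N->(0,3)
  grid max=5 at (0,3)
Step 6: ant0:(0,3)->S->(1,3) | ant1:(0,3)->S->(1,3)
  grid max=5 at (1,3)
Final grid:
  0 0 0 4
  0 0 0 5
  0 0 0 0
  0 0 0 0
  0 0 0 0
Max pheromone 5 at (1,3)

Answer: (1,3)=5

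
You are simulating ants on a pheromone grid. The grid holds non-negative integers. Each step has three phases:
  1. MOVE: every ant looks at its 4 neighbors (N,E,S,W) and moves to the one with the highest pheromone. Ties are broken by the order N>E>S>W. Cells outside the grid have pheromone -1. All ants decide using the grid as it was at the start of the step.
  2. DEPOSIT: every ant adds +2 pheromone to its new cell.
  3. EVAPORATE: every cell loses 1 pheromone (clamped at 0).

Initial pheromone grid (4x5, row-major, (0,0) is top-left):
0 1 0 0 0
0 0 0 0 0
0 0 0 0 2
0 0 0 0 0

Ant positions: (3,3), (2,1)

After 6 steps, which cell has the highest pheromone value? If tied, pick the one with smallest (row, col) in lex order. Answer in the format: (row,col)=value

Step 1: ant0:(3,3)->N->(2,3) | ant1:(2,1)->N->(1,1)
  grid max=1 at (1,1)
Step 2: ant0:(2,3)->E->(2,4) | ant1:(1,1)->N->(0,1)
  grid max=2 at (2,4)
Step 3: ant0:(2,4)->N->(1,4) | ant1:(0,1)->E->(0,2)
  grid max=1 at (0,2)
Step 4: ant0:(1,4)->S->(2,4) | ant1:(0,2)->E->(0,3)
  grid max=2 at (2,4)
Step 5: ant0:(2,4)->N->(1,4) | ant1:(0,3)->E->(0,4)
  grid max=1 at (0,4)
Step 6: ant0:(1,4)->N->(0,4) | ant1:(0,4)->S->(1,4)
  grid max=2 at (0,4)
Final grid:
  0 0 0 0 2
  0 0 0 0 2
  0 0 0 0 0
  0 0 0 0 0
Max pheromone 2 at (0,4)

Answer: (0,4)=2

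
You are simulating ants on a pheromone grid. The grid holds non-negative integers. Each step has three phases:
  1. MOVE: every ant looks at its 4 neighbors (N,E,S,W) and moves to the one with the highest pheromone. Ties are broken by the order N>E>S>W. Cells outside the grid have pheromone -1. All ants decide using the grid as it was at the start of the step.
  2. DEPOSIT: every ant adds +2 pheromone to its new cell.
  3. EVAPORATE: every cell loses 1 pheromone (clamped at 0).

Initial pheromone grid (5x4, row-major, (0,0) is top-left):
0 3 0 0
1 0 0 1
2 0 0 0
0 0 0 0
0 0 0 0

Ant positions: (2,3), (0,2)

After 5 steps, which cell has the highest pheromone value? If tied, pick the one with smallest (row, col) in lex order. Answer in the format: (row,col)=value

Step 1: ant0:(2,3)->N->(1,3) | ant1:(0,2)->W->(0,1)
  grid max=4 at (0,1)
Step 2: ant0:(1,3)->N->(0,3) | ant1:(0,1)->E->(0,2)
  grid max=3 at (0,1)
Step 3: ant0:(0,3)->S->(1,3) | ant1:(0,2)->W->(0,1)
  grid max=4 at (0,1)
Step 4: ant0:(1,3)->N->(0,3) | ant1:(0,1)->E->(0,2)
  grid max=3 at (0,1)
Step 5: ant0:(0,3)->S->(1,3) | ant1:(0,2)->W->(0,1)
  grid max=4 at (0,1)
Final grid:
  0 4 0 0
  0 0 0 2
  0 0 0 0
  0 0 0 0
  0 0 0 0
Max pheromone 4 at (0,1)

Answer: (0,1)=4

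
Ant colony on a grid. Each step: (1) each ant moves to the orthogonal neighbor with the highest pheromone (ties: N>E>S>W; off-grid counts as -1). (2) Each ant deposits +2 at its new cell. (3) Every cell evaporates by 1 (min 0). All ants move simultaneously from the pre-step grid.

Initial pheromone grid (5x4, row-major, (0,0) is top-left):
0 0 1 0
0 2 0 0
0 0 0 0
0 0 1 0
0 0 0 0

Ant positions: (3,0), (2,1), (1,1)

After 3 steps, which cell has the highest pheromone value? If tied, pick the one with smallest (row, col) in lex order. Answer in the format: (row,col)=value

Answer: (1,1)=7

Derivation:
Step 1: ant0:(3,0)->N->(2,0) | ant1:(2,1)->N->(1,1) | ant2:(1,1)->N->(0,1)
  grid max=3 at (1,1)
Step 2: ant0:(2,0)->N->(1,0) | ant1:(1,1)->N->(0,1) | ant2:(0,1)->S->(1,1)
  grid max=4 at (1,1)
Step 3: ant0:(1,0)->E->(1,1) | ant1:(0,1)->S->(1,1) | ant2:(1,1)->N->(0,1)
  grid max=7 at (1,1)
Final grid:
  0 3 0 0
  0 7 0 0
  0 0 0 0
  0 0 0 0
  0 0 0 0
Max pheromone 7 at (1,1)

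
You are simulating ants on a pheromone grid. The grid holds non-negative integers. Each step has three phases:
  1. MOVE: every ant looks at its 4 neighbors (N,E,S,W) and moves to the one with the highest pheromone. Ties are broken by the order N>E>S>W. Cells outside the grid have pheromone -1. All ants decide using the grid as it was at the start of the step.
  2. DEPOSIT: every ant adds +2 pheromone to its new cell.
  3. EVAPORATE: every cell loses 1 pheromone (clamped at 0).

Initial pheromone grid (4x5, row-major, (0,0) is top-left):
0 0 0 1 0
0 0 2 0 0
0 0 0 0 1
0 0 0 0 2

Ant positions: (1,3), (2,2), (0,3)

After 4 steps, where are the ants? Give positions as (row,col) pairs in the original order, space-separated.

Step 1: ant0:(1,3)->W->(1,2) | ant1:(2,2)->N->(1,2) | ant2:(0,3)->E->(0,4)
  grid max=5 at (1,2)
Step 2: ant0:(1,2)->N->(0,2) | ant1:(1,2)->N->(0,2) | ant2:(0,4)->S->(1,4)
  grid max=4 at (1,2)
Step 3: ant0:(0,2)->S->(1,2) | ant1:(0,2)->S->(1,2) | ant2:(1,4)->N->(0,4)
  grid max=7 at (1,2)
Step 4: ant0:(1,2)->N->(0,2) | ant1:(1,2)->N->(0,2) | ant2:(0,4)->S->(1,4)
  grid max=6 at (1,2)

(0,2) (0,2) (1,4)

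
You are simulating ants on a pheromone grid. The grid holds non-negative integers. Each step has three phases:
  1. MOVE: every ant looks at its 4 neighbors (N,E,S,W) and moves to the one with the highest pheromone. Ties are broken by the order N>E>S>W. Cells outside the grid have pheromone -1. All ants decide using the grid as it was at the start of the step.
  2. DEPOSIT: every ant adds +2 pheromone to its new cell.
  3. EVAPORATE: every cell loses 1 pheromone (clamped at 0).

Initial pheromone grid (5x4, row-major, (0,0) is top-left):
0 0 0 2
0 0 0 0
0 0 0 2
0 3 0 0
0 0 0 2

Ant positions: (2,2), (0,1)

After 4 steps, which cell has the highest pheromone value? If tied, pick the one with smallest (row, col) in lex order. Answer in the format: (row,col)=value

Answer: (0,3)=4

Derivation:
Step 1: ant0:(2,2)->E->(2,3) | ant1:(0,1)->E->(0,2)
  grid max=3 at (2,3)
Step 2: ant0:(2,3)->N->(1,3) | ant1:(0,2)->E->(0,3)
  grid max=2 at (0,3)
Step 3: ant0:(1,3)->N->(0,3) | ant1:(0,3)->S->(1,3)
  grid max=3 at (0,3)
Step 4: ant0:(0,3)->S->(1,3) | ant1:(1,3)->N->(0,3)
  grid max=4 at (0,3)
Final grid:
  0 0 0 4
  0 0 0 3
  0 0 0 0
  0 0 0 0
  0 0 0 0
Max pheromone 4 at (0,3)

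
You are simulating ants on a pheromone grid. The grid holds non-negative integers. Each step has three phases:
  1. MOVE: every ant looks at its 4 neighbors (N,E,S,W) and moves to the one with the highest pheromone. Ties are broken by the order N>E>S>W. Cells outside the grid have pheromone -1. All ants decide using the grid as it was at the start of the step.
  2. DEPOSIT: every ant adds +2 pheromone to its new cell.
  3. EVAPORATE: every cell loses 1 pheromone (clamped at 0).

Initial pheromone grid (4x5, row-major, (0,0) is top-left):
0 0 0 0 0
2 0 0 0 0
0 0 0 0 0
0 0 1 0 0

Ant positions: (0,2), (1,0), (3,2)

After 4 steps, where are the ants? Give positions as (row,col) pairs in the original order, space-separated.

Step 1: ant0:(0,2)->E->(0,3) | ant1:(1,0)->N->(0,0) | ant2:(3,2)->N->(2,2)
  grid max=1 at (0,0)
Step 2: ant0:(0,3)->E->(0,4) | ant1:(0,0)->S->(1,0) | ant2:(2,2)->N->(1,2)
  grid max=2 at (1,0)
Step 3: ant0:(0,4)->S->(1,4) | ant1:(1,0)->N->(0,0) | ant2:(1,2)->N->(0,2)
  grid max=1 at (0,0)
Step 4: ant0:(1,4)->N->(0,4) | ant1:(0,0)->S->(1,0) | ant2:(0,2)->E->(0,3)
  grid max=2 at (1,0)

(0,4) (1,0) (0,3)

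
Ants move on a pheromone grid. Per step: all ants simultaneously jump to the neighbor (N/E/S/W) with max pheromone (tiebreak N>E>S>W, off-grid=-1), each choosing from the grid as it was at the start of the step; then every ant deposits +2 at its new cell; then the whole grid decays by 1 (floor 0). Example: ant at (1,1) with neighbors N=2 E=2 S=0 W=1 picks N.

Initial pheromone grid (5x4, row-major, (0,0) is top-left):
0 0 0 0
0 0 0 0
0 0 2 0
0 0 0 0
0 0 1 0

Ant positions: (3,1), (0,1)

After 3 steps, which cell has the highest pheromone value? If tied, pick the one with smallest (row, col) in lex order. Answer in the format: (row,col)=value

Answer: (1,2)=1

Derivation:
Step 1: ant0:(3,1)->N->(2,1) | ant1:(0,1)->E->(0,2)
  grid max=1 at (0,2)
Step 2: ant0:(2,1)->E->(2,2) | ant1:(0,2)->E->(0,3)
  grid max=2 at (2,2)
Step 3: ant0:(2,2)->N->(1,2) | ant1:(0,3)->S->(1,3)
  grid max=1 at (1,2)
Final grid:
  0 0 0 0
  0 0 1 1
  0 0 1 0
  0 0 0 0
  0 0 0 0
Max pheromone 1 at (1,2)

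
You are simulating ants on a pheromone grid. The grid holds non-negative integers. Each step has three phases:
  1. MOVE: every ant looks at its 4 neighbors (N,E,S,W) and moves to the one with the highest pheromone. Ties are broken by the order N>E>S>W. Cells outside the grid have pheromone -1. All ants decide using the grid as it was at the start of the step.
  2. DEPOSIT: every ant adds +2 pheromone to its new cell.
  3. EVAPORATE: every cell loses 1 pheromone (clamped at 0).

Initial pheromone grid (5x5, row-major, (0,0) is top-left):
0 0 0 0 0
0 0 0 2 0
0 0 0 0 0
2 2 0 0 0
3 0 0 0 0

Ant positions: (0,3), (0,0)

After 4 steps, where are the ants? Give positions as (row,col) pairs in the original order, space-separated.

Step 1: ant0:(0,3)->S->(1,3) | ant1:(0,0)->E->(0,1)
  grid max=3 at (1,3)
Step 2: ant0:(1,3)->N->(0,3) | ant1:(0,1)->E->(0,2)
  grid max=2 at (1,3)
Step 3: ant0:(0,3)->S->(1,3) | ant1:(0,2)->E->(0,3)
  grid max=3 at (1,3)
Step 4: ant0:(1,3)->N->(0,3) | ant1:(0,3)->S->(1,3)
  grid max=4 at (1,3)

(0,3) (1,3)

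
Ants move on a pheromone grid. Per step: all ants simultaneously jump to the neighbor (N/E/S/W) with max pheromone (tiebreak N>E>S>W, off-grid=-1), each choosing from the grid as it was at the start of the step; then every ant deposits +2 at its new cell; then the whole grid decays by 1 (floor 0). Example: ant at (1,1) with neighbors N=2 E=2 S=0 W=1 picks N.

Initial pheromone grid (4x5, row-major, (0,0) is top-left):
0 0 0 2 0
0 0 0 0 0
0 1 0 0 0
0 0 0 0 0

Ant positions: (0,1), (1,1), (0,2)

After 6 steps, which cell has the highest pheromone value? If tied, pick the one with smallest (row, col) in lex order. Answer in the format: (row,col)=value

Answer: (0,3)=8

Derivation:
Step 1: ant0:(0,1)->E->(0,2) | ant1:(1,1)->S->(2,1) | ant2:(0,2)->E->(0,3)
  grid max=3 at (0,3)
Step 2: ant0:(0,2)->E->(0,3) | ant1:(2,1)->N->(1,1) | ant2:(0,3)->W->(0,2)
  grid max=4 at (0,3)
Step 3: ant0:(0,3)->W->(0,2) | ant1:(1,1)->S->(2,1) | ant2:(0,2)->E->(0,3)
  grid max=5 at (0,3)
Step 4: ant0:(0,2)->E->(0,3) | ant1:(2,1)->N->(1,1) | ant2:(0,3)->W->(0,2)
  grid max=6 at (0,3)
Step 5: ant0:(0,3)->W->(0,2) | ant1:(1,1)->S->(2,1) | ant2:(0,2)->E->(0,3)
  grid max=7 at (0,3)
Step 6: ant0:(0,2)->E->(0,3) | ant1:(2,1)->N->(1,1) | ant2:(0,3)->W->(0,2)
  grid max=8 at (0,3)
Final grid:
  0 0 6 8 0
  0 1 0 0 0
  0 1 0 0 0
  0 0 0 0 0
Max pheromone 8 at (0,3)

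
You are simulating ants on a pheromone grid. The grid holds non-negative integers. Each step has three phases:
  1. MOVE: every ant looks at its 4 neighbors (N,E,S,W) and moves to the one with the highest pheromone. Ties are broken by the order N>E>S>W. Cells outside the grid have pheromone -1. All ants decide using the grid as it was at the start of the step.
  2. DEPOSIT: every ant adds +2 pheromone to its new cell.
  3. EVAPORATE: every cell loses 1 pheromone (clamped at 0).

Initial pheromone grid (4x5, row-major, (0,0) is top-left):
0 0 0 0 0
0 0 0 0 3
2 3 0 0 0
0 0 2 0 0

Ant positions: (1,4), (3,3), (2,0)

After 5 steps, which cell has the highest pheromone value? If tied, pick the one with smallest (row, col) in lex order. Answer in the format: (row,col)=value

Answer: (2,1)=8

Derivation:
Step 1: ant0:(1,4)->N->(0,4) | ant1:(3,3)->W->(3,2) | ant2:(2,0)->E->(2,1)
  grid max=4 at (2,1)
Step 2: ant0:(0,4)->S->(1,4) | ant1:(3,2)->N->(2,2) | ant2:(2,1)->W->(2,0)
  grid max=3 at (1,4)
Step 3: ant0:(1,4)->N->(0,4) | ant1:(2,2)->W->(2,1) | ant2:(2,0)->E->(2,1)
  grid max=6 at (2,1)
Step 4: ant0:(0,4)->S->(1,4) | ant1:(2,1)->W->(2,0) | ant2:(2,1)->W->(2,0)
  grid max=5 at (2,1)
Step 5: ant0:(1,4)->N->(0,4) | ant1:(2,0)->E->(2,1) | ant2:(2,0)->E->(2,1)
  grid max=8 at (2,1)
Final grid:
  0 0 0 0 1
  0 0 0 0 2
  3 8 0 0 0
  0 0 0 0 0
Max pheromone 8 at (2,1)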